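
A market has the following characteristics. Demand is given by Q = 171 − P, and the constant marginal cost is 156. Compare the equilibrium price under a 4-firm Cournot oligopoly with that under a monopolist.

Inverting demand: P = 171 − Q.
In a 4-firm Cournot equilibrium, symmetry and the first-order condition give q = (171 − 156)/(5) = 3. So Q = 12 and P = 159.
A monopolist chooses Q where MR = MC. MR = 171 − 2Q; setting this equal to 156 gives Q = 7.5 and P = 163.5.

Cournot: P = 159; Monopoly: P = 163.5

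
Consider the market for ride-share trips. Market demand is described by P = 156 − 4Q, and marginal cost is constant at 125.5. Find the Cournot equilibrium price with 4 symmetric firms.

P = 131.6

In a 4-firm Cournot equilibrium, symmetry and the first-order condition give q = (156 − 125.5)/(20) = 1.525. So Q = 6.1 and P = 131.6.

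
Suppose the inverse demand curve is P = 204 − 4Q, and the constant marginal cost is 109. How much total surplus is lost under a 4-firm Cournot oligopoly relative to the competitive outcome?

DWL = 45.125

Perfect competition: P = MC = 109, so 204 − 4Q = 109 and Q = 23.75.
In a 4-firm Cournot equilibrium, symmetry and the first-order condition give q = (204 − 109)/(20) = 4.75. So Q = 19 and P = 128.
DWL is the triangle between Q = 19 and Q = 23.75: ½·(23.75 − 19)·(128 − 109) = 45.125.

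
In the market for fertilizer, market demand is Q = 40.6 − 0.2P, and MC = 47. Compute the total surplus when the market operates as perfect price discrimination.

TS = 2433.6

Inverting demand: P = 203 − 5Q.
With perfect price discrimination, output is the efficient level Q = 31.2 (where demand meets MC), but every buyer pays their willingness to pay: CS = 0 and PS = total surplus.
TS = 2433.6 (equal to competitive TS).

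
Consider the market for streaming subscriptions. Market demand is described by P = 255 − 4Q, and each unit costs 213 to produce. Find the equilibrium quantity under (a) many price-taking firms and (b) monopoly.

Competition: Q = 10.5; Monopoly: Q = 5.25

Under competition P = MC = 213, so Q = (255 − 213)/4 = 10.5.
A monopolist chooses Q where MR = MC. MR = 255 − 8Q; setting this equal to 213 gives Q = 5.25 and P = 234.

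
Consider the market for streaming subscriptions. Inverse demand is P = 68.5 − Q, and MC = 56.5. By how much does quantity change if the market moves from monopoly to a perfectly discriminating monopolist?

A monopolist chooses Q where MR = MC. MR = 68.5 − 2Q; setting this equal to 56.5 gives Q = 6 and P = 62.5.
With perfect price discrimination, output is the efficient level Q = 12 (where demand meets MC), but every buyer pays their willingness to pay: CS = 0 and PS = total surplus.
Change in quantity: 12 − 6 = 6.

Quantity rises by 6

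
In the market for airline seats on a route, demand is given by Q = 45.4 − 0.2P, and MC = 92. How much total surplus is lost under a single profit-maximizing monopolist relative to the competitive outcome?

DWL = 455.625

Inverting demand: P = 227 − 5Q.
Under competition P = MC = 92, so Q = (227 − 92)/5 = 27.
A monopolist chooses Q where MR = MC. MR = 227 − 10Q; setting this equal to 92 gives Q = 13.5 and P = 159.5.
DWL is the triangle between Q = 13.5 and Q = 27: ½·(27 − 13.5)·(159.5 − 92) = 455.625.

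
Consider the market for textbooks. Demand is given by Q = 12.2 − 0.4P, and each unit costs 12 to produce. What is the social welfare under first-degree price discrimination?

TS = 68.45

Inverting demand: P = 30.5 − 2.5Q.
With perfect price discrimination, output is the efficient level Q = 7.4 (where demand meets MC), but every buyer pays their willingness to pay: CS = 0 and PS = total surplus.
TS = 68.45 (equal to competitive TS).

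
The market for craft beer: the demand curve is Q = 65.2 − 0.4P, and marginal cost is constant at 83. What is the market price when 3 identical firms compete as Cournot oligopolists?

P = 103

Inverting demand: P = 163 − 2.5Q.
With 3 symmetric Cournot firms, each firm's FOC gives 163 − 10q = 83, so q = 8, Q = 3·8 = 24, and P = 103.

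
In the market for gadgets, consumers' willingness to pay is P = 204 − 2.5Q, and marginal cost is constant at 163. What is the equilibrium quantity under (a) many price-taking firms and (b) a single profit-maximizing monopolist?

Competition: Q = 16.4; Monopoly: Q = 8.2

Perfect competition: P = MC = 163, so 204 − 2.5Q = 163 and Q = 16.4.
Monopoly sets MR = MC: 204 − 5Q = 163 ⇒ Q = 8.2, P = 204 − 2.5·8.2 = 183.5.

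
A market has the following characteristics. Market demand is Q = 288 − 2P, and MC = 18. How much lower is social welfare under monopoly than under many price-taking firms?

Inverting demand: P = 144 − 0.5Q.
Competitive firms price at marginal cost: P = 18, giving Q = 252.
CS = ½·(144 − 18)·252 = 15876; PS = (18 − 18)·252 = 0; TS = 15876.
A monopolist chooses Q where MR = MC. MR = 144 − Q; setting this equal to 18 gives Q = 126 and P = 81.
CS = ½·(144 − 81)·126 = 3969; PS = (81 − 18)·126 = 7938; TS = 11907.
Change in social welfare: 11907 − 15876 = −3969.

TS falls by 3969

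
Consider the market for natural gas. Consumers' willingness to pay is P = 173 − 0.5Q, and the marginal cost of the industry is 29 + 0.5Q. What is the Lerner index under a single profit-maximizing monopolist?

Lerner index = 0.384

Monopoly sets MR = MC: 173 − Q = 29 + 0.5Q ⇒ Q = 96, P = 173 − 0.5·96 = 125.
Lerner index = (P − MC)/P = (125 − 77)/125 = 0.384.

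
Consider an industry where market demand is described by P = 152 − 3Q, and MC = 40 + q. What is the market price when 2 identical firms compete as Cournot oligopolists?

P = 84.8

In a 2-firm Cournot equilibrium, symmetry and the first-order condition give q = (152 − 40)/(10) = 11.2. So Q = 22.4 and P = 84.8.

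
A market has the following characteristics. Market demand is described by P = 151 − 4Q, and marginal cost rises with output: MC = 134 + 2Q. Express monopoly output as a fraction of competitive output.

Q_m/Q_c = 0.6

Monopoly sets MR = MC: 151 − 8Q = 134 + 2Q ⇒ Q = 1.7, P = 151 − 4·1.7 = 144.2.
Competitive equilibrium sets price equal to marginal cost: 151 − 4Q = 134 + 2Q, so Q = 17/6 and P = 419/3.
Ratio Q_m/Q_c = 1.7/(17/6) = 0.6.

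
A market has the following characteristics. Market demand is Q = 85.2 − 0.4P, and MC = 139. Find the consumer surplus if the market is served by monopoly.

Inverting demand: P = 213 − 2.5Q.
Monopoly sets MR = MC: 213 − 5Q = 139 ⇒ Q = 14.8, P = 213 − 2.5·14.8 = 176.
CS = ½·(213 − 176)·14.8 = 273.8.

CS = 273.8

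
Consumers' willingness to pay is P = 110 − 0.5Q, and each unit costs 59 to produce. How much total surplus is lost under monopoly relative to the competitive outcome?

Competitive firms price at marginal cost: P = 59, giving Q = 102.
A monopolist chooses Q where MR = MC. MR = 110 − Q; setting this equal to 59 gives Q = 51 and P = 84.5.
DWL is the triangle between Q = 51 and Q = 102: ½·(102 − 51)·(84.5 − 59) = 650.25.

DWL = 650.25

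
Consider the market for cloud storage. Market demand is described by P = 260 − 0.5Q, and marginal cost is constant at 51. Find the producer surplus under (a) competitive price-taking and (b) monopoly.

Competition: PS = 0; Monopoly: PS = 21840.5

Perfect competition: P = MC = 51, so 260 − 0.5Q = 51 and Q = 418.
PS = (51 − 51)·418 = 0.
Monopoly sets MR = MC: 260 − Q = 51 ⇒ Q = 209, P = 260 − 0.5·209 = 155.5.
PS = (155.5 − 51)·209 = 21840.5.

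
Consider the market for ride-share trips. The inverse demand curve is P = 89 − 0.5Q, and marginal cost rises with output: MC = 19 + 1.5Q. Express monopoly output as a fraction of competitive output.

Q_m/Q_c = 0.8

A monopolist chooses Q where MR = MC. MR = 89 − Q; setting this equal to 19 + 1.5Q gives Q = 28 and P = 75.
Under competition P = MC: 89 − 0.5Q = 19 + 1.5Q ⇒ Q = 35, P = 71.5.
Ratio Q_m/Q_c = 28/35 = 0.8.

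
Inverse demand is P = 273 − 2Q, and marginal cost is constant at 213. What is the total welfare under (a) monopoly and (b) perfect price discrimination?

A monopolist chooses Q where MR = MC. MR = 273 − 4Q; setting this equal to 213 gives Q = 15 and P = 243.
CS = ½·(273 − 243)·15 = 225; PS = (243 − 213)·15 = 450; TS = 675.
A perfectly discriminating monopolist sells every unit with P(Q) ≥ MC(Q), so output equals the competitive quantity Q = 30. Each buyer pays their reservation price, so CS = 0 and the firm captures all surplus.
TS = 900 (equal to competitive TS).

Monopoly: TS = 675; Perfect PD: TS = 900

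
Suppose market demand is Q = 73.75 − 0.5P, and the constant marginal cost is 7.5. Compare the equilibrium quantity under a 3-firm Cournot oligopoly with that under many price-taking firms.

Inverting demand: P = 147.5 − 2Q.
In a 3-firm Cournot equilibrium, symmetry and the first-order condition give q = (147.5 − 7.5)/(8) = 17.5. So Q = 52.5 and P = 42.5.
Perfect competition: P = MC = 7.5, so 147.5 − 2Q = 7.5 and Q = 70.

Cournot: Q = 52.5; Competition: Q = 70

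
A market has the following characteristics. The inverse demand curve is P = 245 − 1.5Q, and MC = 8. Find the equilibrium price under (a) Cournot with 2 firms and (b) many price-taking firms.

With 2 symmetric Cournot firms, each firm's FOC gives 245 − 4.5q = 8, so q = 158/3, Q = 2·158/3 = 316/3, and P = 87.
Under competition P = MC = 8, so Q = (245 − 8)/1.5 = 158.

Cournot: P = 87; Competition: P = 8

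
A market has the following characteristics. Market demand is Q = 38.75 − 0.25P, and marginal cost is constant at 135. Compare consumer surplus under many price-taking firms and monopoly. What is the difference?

Inverting demand: P = 155 − 4Q.
Perfect competition: P = MC = 135, so 155 − 4Q = 135 and Q = 5.
CS = ½·(155 − 135)·5 = 50.
Monopoly sets MR = MC: 155 − 8Q = 135 ⇒ Q = 2.5, P = 155 − 4·2.5 = 145.
CS = ½·(155 − 145)·2.5 = 12.5.
Change in consumer surplus: 12.5 − 50 = −37.5.

CS falls by 37.5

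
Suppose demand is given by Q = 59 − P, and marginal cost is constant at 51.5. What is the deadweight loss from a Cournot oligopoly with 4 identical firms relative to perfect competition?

DWL = 1.125

Inverting demand: P = 59 − Q.
Perfect competition: P = MC = 51.5, so 59 − Q = 51.5 and Q = 7.5.
With 4 symmetric Cournot firms, each firm's FOC gives 59 − 5q = 51.5, so q = 1.5, Q = 4·1.5 = 6, and P = 53.
DWL is the triangle between Q = 6 and Q = 7.5: ½·(7.5 − 6)·(53 − 51.5) = 1.125.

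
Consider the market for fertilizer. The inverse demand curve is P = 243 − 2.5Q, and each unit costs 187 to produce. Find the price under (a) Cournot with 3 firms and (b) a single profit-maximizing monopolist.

Cournot: P = 201; Monopoly: P = 215

With 3 symmetric Cournot firms, each firm's FOC gives 243 − 10q = 187, so q = 5.6, Q = 3·5.6 = 16.8, and P = 201.
Monopoly sets MR = MC: 243 − 5Q = 187 ⇒ Q = 11.2, P = 243 − 2.5·11.2 = 215.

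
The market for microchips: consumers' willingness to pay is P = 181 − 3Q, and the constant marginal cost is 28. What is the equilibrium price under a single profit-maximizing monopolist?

P = 104.5

A monopolist chooses Q where MR = MC. MR = 181 − 6Q; setting this equal to 28 gives Q = 25.5 and P = 104.5.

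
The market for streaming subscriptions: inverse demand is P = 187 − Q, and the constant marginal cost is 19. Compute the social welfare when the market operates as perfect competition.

Under competition P = MC = 19, so Q = (187 − 19)/1 = 168.
CS = ½·(187 − 19)·168 = 14112; PS = (19 − 19)·168 = 0; TS = 14112.

TS = 14112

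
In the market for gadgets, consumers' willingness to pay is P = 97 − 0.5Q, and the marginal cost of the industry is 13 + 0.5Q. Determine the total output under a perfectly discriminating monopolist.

Under first-degree price discrimination the firm charges each unit its demand price and produces up to where P = MC, i.e. Q = 84. Consumer surplus is zero; producer surplus equals total surplus.

Q = 84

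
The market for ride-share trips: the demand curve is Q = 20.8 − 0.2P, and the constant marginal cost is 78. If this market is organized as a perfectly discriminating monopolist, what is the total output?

Inverting demand: P = 104 − 5Q.
With perfect price discrimination, output is the efficient level Q = 5.2 (where demand meets MC), but every buyer pays their willingness to pay: CS = 0 and PS = total surplus.

Q = 5.2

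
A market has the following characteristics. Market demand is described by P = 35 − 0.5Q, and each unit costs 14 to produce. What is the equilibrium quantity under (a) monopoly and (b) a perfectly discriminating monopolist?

Monopoly: Q = 21; Perfect PD: Q = 42

Monopoly sets MR = MC: 35 − Q = 14 ⇒ Q = 21, P = 35 − 0.5·21 = 24.5.
With perfect price discrimination, output is the efficient level Q = 42 (where demand meets MC), but every buyer pays their willingness to pay: CS = 0 and PS = total surplus.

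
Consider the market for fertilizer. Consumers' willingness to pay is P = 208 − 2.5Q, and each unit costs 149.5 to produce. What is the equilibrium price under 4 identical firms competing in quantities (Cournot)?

P = 161.2

With 4 symmetric Cournot firms, each firm's FOC gives 208 − 12.5q = 149.5, so q = 4.68, Q = 4·4.68 = 18.72, and P = 161.2.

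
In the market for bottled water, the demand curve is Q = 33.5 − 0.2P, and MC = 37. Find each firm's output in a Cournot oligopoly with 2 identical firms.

Inverting demand: P = 167.5 − 5Q.
With 2 symmetric Cournot firms, each firm's FOC gives 167.5 − 15q = 37, so q = 8.7, Q = 2·8.7 = 17.4, and P = 80.5.

q_i = 8.7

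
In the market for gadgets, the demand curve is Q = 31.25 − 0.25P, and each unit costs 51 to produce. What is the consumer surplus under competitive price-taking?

CS = 684.5

Inverting demand: P = 125 − 4Q.
Under competition P = MC = 51, so Q = (125 − 51)/4 = 18.5.
CS = ½·(125 − 51)·18.5 = 684.5.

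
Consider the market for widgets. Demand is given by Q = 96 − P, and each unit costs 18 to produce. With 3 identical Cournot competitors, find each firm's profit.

π_i = 380.25

Inverting demand: P = 96 − Q.
With 3 symmetric Cournot firms, each firm's FOC gives 96 − 4q = 18, so q = 19.5, Q = 3·19.5 = 58.5, and P = 37.5.
Each firm's profit = (37.5 − 18)·19.5 = 380.25.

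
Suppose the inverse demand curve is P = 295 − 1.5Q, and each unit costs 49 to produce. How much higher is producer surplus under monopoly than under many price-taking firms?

PS rises by 10086

Competitive firms price at marginal cost: P = 49, giving Q = 164.
PS = (49 − 49)·164 = 0.
A monopolist chooses Q where MR = MC. MR = 295 − 3Q; setting this equal to 49 gives Q = 82 and P = 172.
PS = (172 − 49)·82 = 10086.
Change in producer surplus: 10086 − 0 = 10086.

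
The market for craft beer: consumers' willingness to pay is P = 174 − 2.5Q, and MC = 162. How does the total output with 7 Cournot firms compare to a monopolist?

Cournot with 7 identical firms: the symmetric best-response condition is 174 − 20q = 162. Each firm produces q = 0.6, total output Q = 4.2, price P = 163.5.
A monopolist chooses Q where MR = MC. MR = 174 − 5Q; setting this equal to 162 gives Q = 2.4 and P = 168.

Cournot: Q = 4.2; Monopoly: Q = 2.4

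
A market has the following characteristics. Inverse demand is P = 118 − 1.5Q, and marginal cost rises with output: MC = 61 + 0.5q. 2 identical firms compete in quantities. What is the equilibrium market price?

Cournot with 2 identical firms: the symmetric best-response condition is 118 − 4.5q = 61 + 0.5q. Each firm produces q = 11.4, total output Q = 22.8, price P = 83.8.

P = 83.8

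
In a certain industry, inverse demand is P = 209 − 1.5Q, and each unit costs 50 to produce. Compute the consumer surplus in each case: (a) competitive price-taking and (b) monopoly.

Competitive firms price at marginal cost: P = 50, giving Q = 106.
CS = ½·(209 − 50)·106 = 8427.
Monopoly sets MR = MC: 209 − 3Q = 50 ⇒ Q = 53, P = 209 − 1.5·53 = 129.5.
CS = ½·(209 − 129.5)·53 = 2106.75.

Competition: CS = 8427; Monopoly: CS = 2106.75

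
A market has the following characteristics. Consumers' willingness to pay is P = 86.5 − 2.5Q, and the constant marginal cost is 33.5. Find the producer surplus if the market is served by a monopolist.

PS = 280.9

A monopolist chooses Q where MR = MC. MR = 86.5 − 5Q; setting this equal to 33.5 gives Q = 10.6 and P = 60.
PS = (60 − 33.5)·10.6 = 280.9.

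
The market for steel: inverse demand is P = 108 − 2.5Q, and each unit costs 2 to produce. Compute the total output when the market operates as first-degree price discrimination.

With perfect price discrimination, output is the efficient level Q = 42.4 (where demand meets MC), but every buyer pays their willingness to pay: CS = 0 and PS = total surplus.

Q = 42.4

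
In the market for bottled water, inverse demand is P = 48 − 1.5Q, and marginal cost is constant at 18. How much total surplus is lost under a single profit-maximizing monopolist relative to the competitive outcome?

Perfect competition: P = MC = 18, so 48 − 1.5Q = 18 and Q = 20.
Monopoly sets MR = MC: 48 − 3Q = 18 ⇒ Q = 10, P = 48 − 1.5·10 = 33.
DWL is the triangle between Q = 10 and Q = 20: ½·(20 − 10)·(33 − 18) = 75.

DWL = 75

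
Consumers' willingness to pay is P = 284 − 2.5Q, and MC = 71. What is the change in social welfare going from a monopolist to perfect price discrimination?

TS rises by 2268.45

The monopolist equates marginal revenue to marginal cost: 284 − 5Q = 71, so Q = 42.6. From demand, P = 177.5.
CS = ½·(284 − 177.5)·42.6 = 2268.45; PS = (177.5 − 71)·42.6 = 4536.9; TS = 6805.35.
With perfect price discrimination, output is the efficient level Q = 85.2 (where demand meets MC), but every buyer pays their willingness to pay: CS = 0 and PS = total surplus.
TS = 9073.8 (equal to competitive TS).
Change in social welfare: 9073.8 − 6805.35 = 2268.45.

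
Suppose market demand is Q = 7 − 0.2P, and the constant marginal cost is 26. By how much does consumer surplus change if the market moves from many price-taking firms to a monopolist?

Consumer surplus falls by 6.075

Inverting demand: P = 35 − 5Q.
Perfect competition: P = MC = 26, so 35 − 5Q = 26 and Q = 1.8.
CS = ½·(35 − 26)·1.8 = 8.1.
The monopolist equates marginal revenue to marginal cost: 35 − 10Q = 26, so Q = 0.9. From demand, P = 30.5.
CS = ½·(35 − 30.5)·0.9 = 2.025.
Change in consumer surplus: 2.025 − 8.1 = −6.075.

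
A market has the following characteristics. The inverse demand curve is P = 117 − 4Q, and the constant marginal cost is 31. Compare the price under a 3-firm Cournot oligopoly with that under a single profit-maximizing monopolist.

In a 3-firm Cournot equilibrium, symmetry and the first-order condition give q = (117 − 31)/(16) = 5.375. So Q = 16.125 and P = 52.5.
The monopolist equates marginal revenue to marginal cost: 117 − 8Q = 31, so Q = 10.75. From demand, P = 74.

Cournot: P = 52.5; Monopoly: P = 74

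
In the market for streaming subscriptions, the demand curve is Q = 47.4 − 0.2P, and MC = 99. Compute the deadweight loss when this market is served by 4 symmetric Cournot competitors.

DWL = 76.176

Inverting demand: P = 237 − 5Q.
Under competition P = MC = 99, so Q = (237 − 99)/5 = 27.6.
With 4 symmetric Cournot firms, each firm's FOC gives 237 − 25q = 99, so q = 5.52, Q = 4·5.52 = 22.08, and P = 126.6.
DWL is the triangle between Q = 22.08 and Q = 27.6: ½·(27.6 − 22.08)·(126.6 − 99) = 76.176.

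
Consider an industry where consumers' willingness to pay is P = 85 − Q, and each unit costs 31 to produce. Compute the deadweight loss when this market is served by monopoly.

DWL = 364.5

Perfect competition: P = MC = 31, so 85 − Q = 31 and Q = 54.
A monopolist chooses Q where MR = MC. MR = 85 − 2Q; setting this equal to 31 gives Q = 27 and P = 58.
DWL is the triangle between Q = 27 and Q = 54: ½·(54 − 27)·(58 − 31) = 364.5.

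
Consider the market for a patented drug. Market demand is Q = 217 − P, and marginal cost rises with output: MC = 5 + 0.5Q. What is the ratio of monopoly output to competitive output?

Inverting demand: P = 217 − Q.
Monopoly sets MR = MC: 217 − 2Q = 5 + 0.5Q ⇒ Q = 84.8, P = 217 − 84.8 = 132.2.
Under competition P = MC: 217 − Q = 5 + 0.5Q ⇒ Q = 424/3, P = 227/3.
Ratio Q_m/Q_c = 84.8/(424/3) = 0.6.

Q_m/Q_c = 0.6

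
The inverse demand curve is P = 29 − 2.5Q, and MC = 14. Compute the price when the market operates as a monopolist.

A monopolist chooses Q where MR = MC. MR = 29 − 5Q; setting this equal to 14 gives Q = 3 and P = 21.5.

P = 21.5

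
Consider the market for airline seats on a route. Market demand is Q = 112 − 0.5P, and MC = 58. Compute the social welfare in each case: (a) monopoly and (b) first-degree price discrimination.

Monopoly: TS = 5166.75; Perfect PD: TS = 6889

Inverting demand: P = 224 − 2Q.
The monopolist equates marginal revenue to marginal cost: 224 − 4Q = 58, so Q = 41.5. From demand, P = 141.
CS = ½·(224 − 141)·41.5 = 1722.25; PS = (141 − 58)·41.5 = 3444.5; TS = 5166.75.
With perfect price discrimination, output is the efficient level Q = 83 (where demand meets MC), but every buyer pays their willingness to pay: CS = 0 and PS = total surplus.
TS = 6889 (equal to competitive TS).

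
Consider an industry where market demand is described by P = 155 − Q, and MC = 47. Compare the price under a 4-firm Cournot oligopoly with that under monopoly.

In a 4-firm Cournot equilibrium, symmetry and the first-order condition give q = (155 − 47)/(5) = 21.6. So Q = 86.4 and P = 68.6.
The monopolist equates marginal revenue to marginal cost: 155 − 2Q = 47, so Q = 54. From demand, P = 101.

Cournot: P = 68.6; Monopoly: P = 101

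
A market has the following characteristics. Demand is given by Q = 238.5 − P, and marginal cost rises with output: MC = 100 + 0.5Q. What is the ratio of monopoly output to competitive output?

Q_m/Q_c = 0.6

Inverting demand: P = 238.5 − Q.
The monopolist equates marginal revenue to marginal cost: 238.5 − 2Q = 100 + 0.5Q, so Q = 55.4. From demand, P = 183.1.
Under competition P = MC: 238.5 − Q = 100 + 0.5Q ⇒ Q = 277/3, P = 877/6.
Ratio Q_m/Q_c = 55.4/(277/3) = 0.6.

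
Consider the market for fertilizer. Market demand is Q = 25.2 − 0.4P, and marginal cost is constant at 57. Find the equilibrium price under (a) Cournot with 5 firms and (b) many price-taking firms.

Cournot: P = 58; Competition: P = 57

Inverting demand: P = 63 − 2.5Q.
Cournot with 5 identical firms: the symmetric best-response condition is 63 − 15q = 57. Each firm produces q = 0.4, total output Q = 2, price P = 58.
Under competition P = MC = 57, so Q = (63 − 57)/2.5 = 2.4.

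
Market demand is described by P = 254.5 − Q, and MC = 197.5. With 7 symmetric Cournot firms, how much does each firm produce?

q_i = 7.125

Cournot with 7 identical firms: the symmetric best-response condition is 254.5 − 8q = 197.5. Each firm produces q = 7.125, total output Q = 49.875, price P = 204.625.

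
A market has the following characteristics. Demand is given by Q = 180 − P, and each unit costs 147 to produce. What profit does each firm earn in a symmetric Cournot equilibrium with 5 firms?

π_i = 30.25

Inverting demand: P = 180 − Q.
Cournot with 5 identical firms: the symmetric best-response condition is 180 − 6q = 147. Each firm produces q = 5.5, total output Q = 27.5, price P = 152.5.
Each firm's profit = (152.5 − 147)·5.5 = 30.25.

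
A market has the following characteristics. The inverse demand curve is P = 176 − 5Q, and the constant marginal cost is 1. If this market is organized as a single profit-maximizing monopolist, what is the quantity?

A monopolist chooses Q where MR = MC. MR = 176 − 10Q; setting this equal to 1 gives Q = 17.5 and P = 88.5.

Q = 17.5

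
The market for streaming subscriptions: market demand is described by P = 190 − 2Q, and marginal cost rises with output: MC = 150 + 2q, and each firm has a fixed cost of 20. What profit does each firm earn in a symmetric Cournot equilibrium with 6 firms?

In a 6-firm Cournot equilibrium, symmetry and the first-order condition give q = (190 − 150)/(16) = 2.5. So Q = 15 and P = 160.
Each firm's profit = 160·2.5 − (150·2.5 + ½·2·2.5²) − 20 = −1.25.

π_i = −1.25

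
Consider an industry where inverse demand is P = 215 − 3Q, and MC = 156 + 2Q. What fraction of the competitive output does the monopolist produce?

A monopolist chooses Q where MR = MC. MR = 215 − 6Q; setting this equal to 156 + 2Q gives Q = 7.375 and P = 192.875.
Under competition P = MC: 215 − 3Q = 156 + 2Q ⇒ Q = 11.8, P = 179.6.
Ratio Q_m/Q_c = 7.375/11.8 = 0.625.

Q_m/Q_c = 0.625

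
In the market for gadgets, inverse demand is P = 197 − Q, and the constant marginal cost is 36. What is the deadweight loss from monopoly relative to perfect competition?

DWL = 3240.125

Competitive firms price at marginal cost: P = 36, giving Q = 161.
Monopoly sets MR = MC: 197 − 2Q = 36 ⇒ Q = 80.5, P = 197 − 80.5 = 116.5.
DWL is the triangle between Q = 80.5 and Q = 161: ½·(161 − 80.5)·(116.5 − 36) = 3240.125.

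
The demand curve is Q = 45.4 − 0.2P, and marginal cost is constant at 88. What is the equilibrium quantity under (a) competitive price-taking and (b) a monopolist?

Competition: Q = 27.8; Monopoly: Q = 13.9

Inverting demand: P = 227 − 5Q.
Under competition P = MC = 88, so Q = (227 − 88)/5 = 27.8.
A monopolist chooses Q where MR = MC. MR = 227 − 10Q; setting this equal to 88 gives Q = 13.9 and P = 157.5.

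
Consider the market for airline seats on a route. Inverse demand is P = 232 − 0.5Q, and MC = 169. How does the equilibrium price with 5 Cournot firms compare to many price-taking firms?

Cournot: P = 179.5; Competition: P = 169

Cournot with 5 identical firms: the symmetric best-response condition is 232 − 3q = 169. Each firm produces q = 21, total output Q = 105, price P = 179.5.
Perfect competition: P = MC = 169, so 232 − 0.5Q = 169 and Q = 126.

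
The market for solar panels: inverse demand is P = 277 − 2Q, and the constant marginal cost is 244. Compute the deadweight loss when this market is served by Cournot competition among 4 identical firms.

Perfect competition: P = MC = 244, so 277 − 2Q = 244 and Q = 16.5.
In a 4-firm Cournot equilibrium, symmetry and the first-order condition give q = (277 − 244)/(10) = 3.3. So Q = 13.2 and P = 250.6.
DWL is the triangle between Q = 13.2 and Q = 16.5: ½·(16.5 − 13.2)·(250.6 − 244) = 10.89.

DWL = 10.89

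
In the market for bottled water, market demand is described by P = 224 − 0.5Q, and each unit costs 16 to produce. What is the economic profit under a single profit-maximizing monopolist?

Profit = 21632

A monopolist chooses Q where MR = MC. MR = 224 − Q; setting this equal to 16 gives Q = 208 and P = 120.
Profit = (120 − 16)·208 = 21632.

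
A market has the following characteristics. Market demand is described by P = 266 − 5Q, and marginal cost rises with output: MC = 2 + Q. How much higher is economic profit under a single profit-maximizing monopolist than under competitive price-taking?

Economic profit rises by 2200

Competitive equilibrium sets price equal to marginal cost: 266 − 5Q = 2 + Q, so Q = 44 and P = 46.
Profit = 46·44 − (2·44 + ½·1·44²) = 968.
A monopolist chooses Q where MR = MC. MR = 266 − 10Q; setting this equal to 2 + Q gives Q = 24 and P = 146.
Profit = 146·24 − (2·24 + ½·1·24²) = 3168.
Change in economic profit: 3168 − 968 = 2200.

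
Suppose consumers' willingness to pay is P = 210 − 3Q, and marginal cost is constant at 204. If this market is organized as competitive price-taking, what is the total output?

Q = 2

Competitive firms price at marginal cost: P = 204, giving Q = 2.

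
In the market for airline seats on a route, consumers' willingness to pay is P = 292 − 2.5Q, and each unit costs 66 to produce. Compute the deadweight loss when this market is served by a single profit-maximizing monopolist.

DWL = 2553.8

Perfect competition: P = MC = 66, so 292 − 2.5Q = 66 and Q = 90.4.
Monopoly sets MR = MC: 292 − 5Q = 66 ⇒ Q = 45.2, P = 292 − 2.5·45.2 = 179.
DWL is the triangle between Q = 45.2 and Q = 90.4: ½·(90.4 − 45.2)·(179 − 66) = 2553.8.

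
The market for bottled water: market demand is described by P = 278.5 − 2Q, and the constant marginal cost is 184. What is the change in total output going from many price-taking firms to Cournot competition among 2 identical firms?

Perfect competition: P = MC = 184, so 278.5 − 2Q = 184 and Q = 47.25.
Cournot with 2 identical firms: the symmetric best-response condition is 278.5 − 6q = 184. Each firm produces q = 15.75, total output Q = 31.5, price P = 215.5.
Change in total output: 31.5 − 47.25 = −15.75.

Q falls by 15.75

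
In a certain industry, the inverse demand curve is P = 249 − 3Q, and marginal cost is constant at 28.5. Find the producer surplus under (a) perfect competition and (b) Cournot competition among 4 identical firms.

Competition: PS = 0; Cournot: PS = 2593.08

Perfect competition: P = MC = 28.5, so 249 − 3Q = 28.5 and Q = 73.5.
PS = (28.5 − 28.5)·73.5 = 0.
With 4 symmetric Cournot firms, each firm's FOC gives 249 − 15q = 28.5, so q = 14.7, Q = 4·14.7 = 58.8, and P = 72.6.
PS = (72.6 − 28.5)·58.8 = 2593.08.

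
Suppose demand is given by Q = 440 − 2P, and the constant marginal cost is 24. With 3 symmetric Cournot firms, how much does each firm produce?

q_i = 98

Inverting demand: P = 220 − 0.5Q.
Cournot with 3 identical firms: the symmetric best-response condition is 220 − 2q = 24. Each firm produces q = 98, total output Q = 294, price P = 73.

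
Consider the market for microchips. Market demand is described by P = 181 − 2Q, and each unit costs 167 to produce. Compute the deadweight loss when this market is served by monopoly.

Competitive firms price at marginal cost: P = 167, giving Q = 7.
Monopoly sets MR = MC: 181 − 4Q = 167 ⇒ Q = 3.5, P = 181 − 2·3.5 = 174.
DWL is the triangle between Q = 3.5 and Q = 7: ½·(7 − 3.5)·(174 − 167) = 12.25.

DWL = 12.25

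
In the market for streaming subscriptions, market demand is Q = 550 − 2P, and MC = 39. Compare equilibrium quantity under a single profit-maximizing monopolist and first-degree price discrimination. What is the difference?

Equilibrium quantity rises by 236

Inverting demand: P = 275 − 0.5Q.
Monopoly sets MR = MC: 275 − Q = 39 ⇒ Q = 236, P = 275 − 0.5·236 = 157.
With perfect price discrimination, output is the efficient level Q = 472 (where demand meets MC), but every buyer pays their willingness to pay: CS = 0 and PS = total surplus.
Change in equilibrium quantity: 472 − 236 = 236.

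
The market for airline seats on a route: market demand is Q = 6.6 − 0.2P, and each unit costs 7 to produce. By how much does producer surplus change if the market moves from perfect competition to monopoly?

Inverting demand: P = 33 − 5Q.
Competitive firms price at marginal cost: P = 7, giving Q = 5.2.
PS = (7 − 7)·5.2 = 0.
A monopolist chooses Q where MR = MC. MR = 33 − 10Q; setting this equal to 7 gives Q = 2.6 and P = 20.
PS = (20 − 7)·2.6 = 33.8.
Change in producer surplus: 33.8 − 0 = 33.8.

Producer surplus rises by 33.8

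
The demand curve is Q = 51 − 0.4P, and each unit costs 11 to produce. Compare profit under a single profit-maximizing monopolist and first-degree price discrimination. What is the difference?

Inverting demand: P = 127.5 − 2.5Q.
The monopolist equates marginal revenue to marginal cost: 127.5 − 5Q = 11, so Q = 23.3. From demand, P = 69.25.
Profit = (69.25 − 11)·23.3 = 1357.225.
Under first-degree price discrimination the firm charges each unit its demand price and produces up to where P = MC, i.e. Q = 46.6. Consumer surplus is zero; producer surplus equals total surplus.
PS equals the full surplus area, 2714.45. Profit = 2714.45 = 2714.45.
Change in profit: 2714.45 − 1357.225 = 1357.225.

π rises by 1357.225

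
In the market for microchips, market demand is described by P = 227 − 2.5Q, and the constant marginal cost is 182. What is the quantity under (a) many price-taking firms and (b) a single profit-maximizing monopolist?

Competitive firms price at marginal cost: P = 182, giving Q = 18.
The monopolist equates marginal revenue to marginal cost: 227 − 5Q = 182, so Q = 9. From demand, P = 204.5.

Competition: Q = 18; Monopoly: Q = 9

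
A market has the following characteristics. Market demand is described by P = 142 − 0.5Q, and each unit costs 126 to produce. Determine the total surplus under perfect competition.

Competitive firms price at marginal cost: P = 126, giving Q = 32.
CS = ½·(142 − 126)·32 = 256; PS = (126 − 126)·32 = 0; TS = 256.

TS = 256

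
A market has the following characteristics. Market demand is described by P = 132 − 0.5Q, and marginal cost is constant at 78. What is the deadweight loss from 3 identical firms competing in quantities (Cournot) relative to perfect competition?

Competitive firms price at marginal cost: P = 78, giving Q = 108.
With 3 symmetric Cournot firms, each firm's FOC gives 132 − 2q = 78, so q = 27, Q = 3·27 = 81, and P = 91.5.
DWL is the triangle between Q = 81 and Q = 108: ½·(108 − 81)·(91.5 − 78) = 182.25.

DWL = 182.25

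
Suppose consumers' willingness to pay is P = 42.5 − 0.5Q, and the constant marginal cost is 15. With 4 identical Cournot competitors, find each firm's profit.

In a 4-firm Cournot equilibrium, symmetry and the first-order condition give q = (42.5 − 15)/(2.5) = 11. So Q = 44 and P = 20.5.
Each firm's profit = (20.5 − 15)·11 = 60.5.

π_i = 60.5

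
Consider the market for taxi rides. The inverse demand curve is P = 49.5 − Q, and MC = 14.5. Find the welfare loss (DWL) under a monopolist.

Competitive firms price at marginal cost: P = 14.5, giving Q = 35.
Monopoly sets MR = MC: 49.5 − 2Q = 14.5 ⇒ Q = 17.5, P = 49.5 − 17.5 = 32.
DWL is the triangle between Q = 17.5 and Q = 35: ½·(35 − 17.5)·(32 − 14.5) = 153.125.

DWL = 153.125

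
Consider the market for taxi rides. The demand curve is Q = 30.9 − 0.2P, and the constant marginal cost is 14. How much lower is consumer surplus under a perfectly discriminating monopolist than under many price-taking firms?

Consumer surplus falls by 1974.025

Inverting demand: P = 154.5 − 5Q.
Under competition P = MC = 14, so Q = (154.5 − 14)/5 = 28.1.
CS = ½·(154.5 − 14)·28.1 = 1974.025.
Under first-degree price discrimination the firm charges each unit its demand price and produces up to where P = MC, i.e. Q = 28.1. Consumer surplus is zero; producer surplus equals total surplus.
CS = 0.
Change in consumer surplus: 0 − 1974.025 = −1974.025.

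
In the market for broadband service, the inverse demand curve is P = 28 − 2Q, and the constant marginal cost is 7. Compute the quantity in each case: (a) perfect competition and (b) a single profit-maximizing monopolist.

Competition: Q = 10.5; Monopoly: Q = 5.25

Under competition P = MC = 7, so Q = (28 − 7)/2 = 10.5.
The monopolist equates marginal revenue to marginal cost: 28 − 4Q = 7, so Q = 5.25. From demand, P = 17.5.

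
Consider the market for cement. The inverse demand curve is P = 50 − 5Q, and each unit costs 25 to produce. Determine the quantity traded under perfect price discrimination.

Under first-degree price discrimination the firm charges each unit its demand price and produces up to where P = MC, i.e. Q = 5. Consumer surplus is zero; producer surplus equals total surplus.

Q = 5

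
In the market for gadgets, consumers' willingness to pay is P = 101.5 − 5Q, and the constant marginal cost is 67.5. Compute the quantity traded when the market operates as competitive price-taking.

Q = 6.8

Under competition P = MC = 67.5, so Q = (101.5 − 67.5)/5 = 6.8.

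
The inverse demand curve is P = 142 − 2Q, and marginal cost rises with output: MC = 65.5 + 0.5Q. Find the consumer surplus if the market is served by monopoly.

A monopolist chooses Q where MR = MC. MR = 142 − 4Q; setting this equal to 65.5 + 0.5Q gives Q = 17 and P = 108.
CS = ½·(142 − 108)·17 = 289.

CS = 289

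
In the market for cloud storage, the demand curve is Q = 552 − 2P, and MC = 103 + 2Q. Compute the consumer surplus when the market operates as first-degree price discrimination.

Inverting demand: P = 276 − 0.5Q.
With perfect price discrimination, output is the efficient level Q = 69.2 (where demand meets MC), but every buyer pays their willingness to pay: CS = 0 and PS = total surplus.
CS = 0.

CS = 0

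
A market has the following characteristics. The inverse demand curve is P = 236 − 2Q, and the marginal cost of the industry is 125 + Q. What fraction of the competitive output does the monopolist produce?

Monopoly sets MR = MC: 236 − 4Q = 125 + Q ⇒ Q = 22.2, P = 236 − 2·22.2 = 191.6.
Competitive equilibrium sets price equal to marginal cost: 236 − 2Q = 125 + Q, so Q = 37 and P = 162.
Ratio Q_m/Q_c = 22.2/37 = 0.6.

Q_m/Q_c = 0.6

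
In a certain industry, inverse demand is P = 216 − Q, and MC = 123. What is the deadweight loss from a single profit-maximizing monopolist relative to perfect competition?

Under competition P = MC = 123, so Q = (216 − 123)/1 = 93.
Monopoly sets MR = MC: 216 − 2Q = 123 ⇒ Q = 46.5, P = 216 − 46.5 = 169.5.
DWL is the triangle between Q = 46.5 and Q = 93: ½·(93 − 46.5)·(169.5 − 123) = 1081.125.

DWL = 1081.125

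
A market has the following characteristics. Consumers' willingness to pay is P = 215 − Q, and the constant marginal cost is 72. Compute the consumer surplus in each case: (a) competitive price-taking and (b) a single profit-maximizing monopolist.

Competition: CS = 10224.5; Monopoly: CS = 2556.125

Competitive firms price at marginal cost: P = 72, giving Q = 143.
CS = ½·(215 − 72)·143 = 10224.5.
Monopoly sets MR = MC: 215 − 2Q = 72 ⇒ Q = 71.5, P = 215 − 71.5 = 143.5.
CS = ½·(215 − 143.5)·71.5 = 2556.125.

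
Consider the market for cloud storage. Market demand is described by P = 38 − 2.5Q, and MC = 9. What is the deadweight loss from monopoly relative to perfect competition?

Perfect competition: P = MC = 9, so 38 − 2.5Q = 9 and Q = 11.6.
A monopolist chooses Q where MR = MC. MR = 38 − 5Q; setting this equal to 9 gives Q = 5.8 and P = 23.5.
DWL is the triangle between Q = 5.8 and Q = 11.6: ½·(11.6 − 5.8)·(23.5 − 9) = 42.05.

DWL = 42.05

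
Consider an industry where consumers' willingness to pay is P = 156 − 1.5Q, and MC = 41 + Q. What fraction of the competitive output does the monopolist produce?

Q_m/Q_c = 0.625

Monopoly sets MR = MC: 156 − 3Q = 41 + Q ⇒ Q = 28.75, P = 156 − 1.5·28.75 = 112.875.
Competitive equilibrium sets price equal to marginal cost: 156 − 1.5Q = 41 + Q, so Q = 46 and P = 87.
Ratio Q_m/Q_c = 28.75/46 = 0.625.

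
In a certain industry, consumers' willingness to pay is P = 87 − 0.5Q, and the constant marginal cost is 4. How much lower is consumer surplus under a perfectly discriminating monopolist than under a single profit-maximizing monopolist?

CS falls by 1722.25

The monopolist equates marginal revenue to marginal cost: 87 − Q = 4, so Q = 83. From demand, P = 45.5.
CS = ½·(87 − 45.5)·83 = 1722.25.
A perfectly discriminating monopolist sells every unit with P(Q) ≥ MC(Q), so output equals the competitive quantity Q = 166. Each buyer pays their reservation price, so CS = 0 and the firm captures all surplus.
CS = 0.
Change in consumer surplus: 0 − 1722.25 = −1722.25.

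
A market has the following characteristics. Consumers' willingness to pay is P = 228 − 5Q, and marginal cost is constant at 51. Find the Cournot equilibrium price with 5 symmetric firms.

P = 80.5

Cournot with 5 identical firms: the symmetric best-response condition is 228 − 30q = 51. Each firm produces q = 5.9, total output Q = 29.5, price P = 80.5.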